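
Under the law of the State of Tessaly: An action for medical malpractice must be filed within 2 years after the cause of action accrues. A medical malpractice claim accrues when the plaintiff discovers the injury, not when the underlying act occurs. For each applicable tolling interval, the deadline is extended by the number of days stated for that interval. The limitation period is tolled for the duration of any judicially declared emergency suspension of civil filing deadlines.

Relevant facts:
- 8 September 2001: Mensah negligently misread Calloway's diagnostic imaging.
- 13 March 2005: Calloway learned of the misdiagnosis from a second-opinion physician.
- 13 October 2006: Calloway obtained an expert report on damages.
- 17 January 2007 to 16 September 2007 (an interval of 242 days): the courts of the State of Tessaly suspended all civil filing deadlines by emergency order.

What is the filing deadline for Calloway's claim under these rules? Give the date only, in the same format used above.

10 November 2007

Accrual is tied to discovery, so the period began on 13 March 2005 rather than on 8 September 2001 when the act occurred.
The untolled deadline — 2 years after 13 March 2005 — is 13 March 2007.
The emergency suspension of filing deadlines from 17 January 2007 to 16 September 2007 tolled the period for 242 days, extending the deadline to 10 November 2007.
None of the other events listed affects the running of the period under the stated rules.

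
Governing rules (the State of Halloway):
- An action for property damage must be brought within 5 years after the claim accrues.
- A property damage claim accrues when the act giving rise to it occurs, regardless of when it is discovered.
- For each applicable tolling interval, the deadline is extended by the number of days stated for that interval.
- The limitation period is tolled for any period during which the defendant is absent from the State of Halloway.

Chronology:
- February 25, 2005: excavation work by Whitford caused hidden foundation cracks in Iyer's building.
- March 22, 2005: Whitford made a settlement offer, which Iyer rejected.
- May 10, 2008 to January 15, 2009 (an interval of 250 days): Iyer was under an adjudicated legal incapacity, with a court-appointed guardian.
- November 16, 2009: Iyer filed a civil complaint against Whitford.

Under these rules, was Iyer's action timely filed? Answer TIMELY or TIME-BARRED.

TIMELY

The limitation period began to run on February 25, 2005.
5 years from February 25, 2005 is February 25, 2010.
Although the plaintiff's incapacity ran from May 10, 2008 to January 15, 2009, the stated rules do not make that a tolling event, so it is disregarded.
Nothing else in the chronology tolls or restarts the period.
Filing on November 16, 2009 beat the February 25, 2010 deadline — the action is timely.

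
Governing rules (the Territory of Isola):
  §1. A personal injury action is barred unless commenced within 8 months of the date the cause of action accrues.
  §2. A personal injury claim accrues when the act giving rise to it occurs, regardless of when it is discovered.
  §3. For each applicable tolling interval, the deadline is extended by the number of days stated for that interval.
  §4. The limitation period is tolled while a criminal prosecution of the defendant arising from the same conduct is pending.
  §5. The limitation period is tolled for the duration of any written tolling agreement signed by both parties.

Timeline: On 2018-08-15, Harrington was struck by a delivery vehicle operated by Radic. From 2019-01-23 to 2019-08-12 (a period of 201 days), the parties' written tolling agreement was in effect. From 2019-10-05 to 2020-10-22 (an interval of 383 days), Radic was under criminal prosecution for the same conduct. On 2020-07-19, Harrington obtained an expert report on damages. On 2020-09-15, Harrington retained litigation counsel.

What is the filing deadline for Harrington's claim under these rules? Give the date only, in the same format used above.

2020-11-19

The limitation period began to run on 2018-08-15.
8 months from 2018-08-15 is 2019-04-15.
The period was tolled for 201 days by the written tolling agreement (2019-01-23 to 2019-08-12), pushing the deadline to 2019-11-02.
The pending criminal prosecution from 2019-10-05 to 2020-10-22 tolled the period for 383 days, extending the deadline to 2020-11-19.
None of the other events listed affects the running of the period under the stated rules.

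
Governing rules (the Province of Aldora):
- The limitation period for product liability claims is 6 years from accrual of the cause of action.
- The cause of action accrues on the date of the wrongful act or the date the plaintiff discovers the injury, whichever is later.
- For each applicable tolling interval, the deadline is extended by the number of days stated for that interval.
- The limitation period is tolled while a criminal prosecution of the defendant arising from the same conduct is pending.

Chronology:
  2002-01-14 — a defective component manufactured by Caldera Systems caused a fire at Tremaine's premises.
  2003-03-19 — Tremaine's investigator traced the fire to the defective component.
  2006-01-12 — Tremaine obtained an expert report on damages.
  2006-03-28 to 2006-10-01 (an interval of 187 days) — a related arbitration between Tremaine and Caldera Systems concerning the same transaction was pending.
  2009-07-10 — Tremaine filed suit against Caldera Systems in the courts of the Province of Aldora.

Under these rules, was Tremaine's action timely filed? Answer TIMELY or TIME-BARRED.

The claim accrued on 2003-03-19 — the later of the 2002-01-14 act and the 2003-03-19 discovery.
6 years from 2003-03-19 is 2009-03-19.
Although a pending arbitration ran from 2006-03-28 to 2006-10-01, the stated rules do not make that a tolling event, so it is disregarded.
None of the other events listed affects the running of the period under the stated rules.
Filing on 2009-07-10 missed the 2009-03-19 deadline — the action is time-barred.

TIME-BARRED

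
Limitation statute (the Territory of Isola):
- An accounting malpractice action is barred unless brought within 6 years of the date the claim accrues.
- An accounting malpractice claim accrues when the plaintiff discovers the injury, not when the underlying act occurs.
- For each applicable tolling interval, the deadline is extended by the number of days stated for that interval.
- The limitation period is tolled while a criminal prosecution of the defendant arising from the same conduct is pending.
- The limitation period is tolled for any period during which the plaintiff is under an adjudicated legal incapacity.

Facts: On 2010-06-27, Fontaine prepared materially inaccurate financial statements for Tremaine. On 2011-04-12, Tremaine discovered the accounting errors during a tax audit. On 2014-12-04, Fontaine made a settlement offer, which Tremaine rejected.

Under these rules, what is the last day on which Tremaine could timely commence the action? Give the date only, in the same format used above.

2017-04-12

Under the discovery rule, the claim accrued on 2011-04-12, when Tremaine discovered the injury — not on the 2010-06-27 date of the underlying act.
6 years from 2011-04-12 is 2017-04-12.
None of the other events listed affects the running of the period under the stated rules.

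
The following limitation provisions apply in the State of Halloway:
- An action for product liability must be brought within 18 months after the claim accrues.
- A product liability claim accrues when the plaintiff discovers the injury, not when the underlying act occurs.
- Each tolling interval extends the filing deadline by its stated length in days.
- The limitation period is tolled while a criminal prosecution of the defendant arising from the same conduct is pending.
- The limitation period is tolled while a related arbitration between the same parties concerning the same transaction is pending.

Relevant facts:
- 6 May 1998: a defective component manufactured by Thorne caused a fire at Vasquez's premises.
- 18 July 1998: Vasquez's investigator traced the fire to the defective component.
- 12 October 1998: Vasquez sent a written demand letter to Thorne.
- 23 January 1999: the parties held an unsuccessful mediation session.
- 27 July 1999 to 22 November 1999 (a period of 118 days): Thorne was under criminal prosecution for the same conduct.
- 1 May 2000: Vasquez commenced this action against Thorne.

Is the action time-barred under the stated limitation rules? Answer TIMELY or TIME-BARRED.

TIMELY

Under the discovery rule, the claim accrued on 18 July 1998, when Vasquez discovered the injury — not on the 6 May 1998 date of the underlying act.
Adding the 18 months base period to 18 July 1998 gives a deadline of 18 January 2000, before any tolling.
Because the pending criminal prosecution ran from 27 July 1999 to 22 November 1999, the deadline is extended by 118 days to 15 May 2000.
None of the other events listed affects the running of the period under the stated rules.
Vasquez filed on 1 May 2000, before the 15 May 2000 deadline, so the action is timely.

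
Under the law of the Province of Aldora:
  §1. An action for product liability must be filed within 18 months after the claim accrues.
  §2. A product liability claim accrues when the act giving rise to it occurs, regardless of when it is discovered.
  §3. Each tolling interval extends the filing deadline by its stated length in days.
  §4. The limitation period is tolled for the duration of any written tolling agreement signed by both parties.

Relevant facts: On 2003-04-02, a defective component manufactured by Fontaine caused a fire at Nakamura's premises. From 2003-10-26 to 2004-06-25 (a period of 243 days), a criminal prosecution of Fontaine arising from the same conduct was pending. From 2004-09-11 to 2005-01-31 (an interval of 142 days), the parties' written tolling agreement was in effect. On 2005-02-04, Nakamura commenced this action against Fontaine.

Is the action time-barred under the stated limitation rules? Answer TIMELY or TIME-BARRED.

TIMELY

The limitation period began to run on 2003-04-02.
Adding the 18 months base period to 2003-04-02 gives a deadline of 2004-10-02, before any tolling.
The period was tolled for 142 days by the written tolling agreement (2004-09-11 to 2005-01-31), pushing the deadline to 2005-02-21.
No stated provision tolls the period for a criminal prosecution, so the interval from 2003-10-26 to 2004-06-25 has no effect on the deadline.
The 2005-02-04 filing precedes the 2005-02-21 deadline; the claim is timely.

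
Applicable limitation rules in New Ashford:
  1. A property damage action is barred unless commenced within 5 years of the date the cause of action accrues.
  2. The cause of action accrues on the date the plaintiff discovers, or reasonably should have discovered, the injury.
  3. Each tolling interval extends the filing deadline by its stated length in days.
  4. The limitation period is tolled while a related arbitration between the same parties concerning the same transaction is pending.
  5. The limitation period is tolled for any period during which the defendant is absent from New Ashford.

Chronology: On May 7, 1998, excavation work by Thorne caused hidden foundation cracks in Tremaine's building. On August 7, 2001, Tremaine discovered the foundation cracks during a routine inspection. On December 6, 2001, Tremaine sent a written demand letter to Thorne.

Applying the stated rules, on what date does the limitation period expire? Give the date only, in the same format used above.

The claim did not accrue until Tremaine discovered the injury on August 7, 2001; the May 7, 1998 act date does not start the clock under the stated rule.
Adding the 5 years base period to August 7, 2001 gives a deadline of August 7, 2006, before any tolling.
None of the other events listed affects the running of the period under the stated rules.

August 7, 2006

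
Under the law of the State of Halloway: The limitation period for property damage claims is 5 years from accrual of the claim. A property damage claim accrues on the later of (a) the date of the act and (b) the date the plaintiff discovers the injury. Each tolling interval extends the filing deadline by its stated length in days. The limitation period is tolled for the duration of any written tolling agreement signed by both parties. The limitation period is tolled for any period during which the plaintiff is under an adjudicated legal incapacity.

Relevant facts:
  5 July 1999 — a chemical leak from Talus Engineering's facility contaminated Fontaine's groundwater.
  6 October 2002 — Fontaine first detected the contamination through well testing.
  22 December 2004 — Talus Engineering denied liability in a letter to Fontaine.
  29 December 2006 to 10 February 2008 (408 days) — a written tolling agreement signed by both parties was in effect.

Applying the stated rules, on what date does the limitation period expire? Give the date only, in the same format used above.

17 November 2008

Taking the later of the act (5 July 1999) and discovery (6 October 2002), the claim accrued on 6 October 2002.
The untolled deadline — 5 years after 6 October 2002 — is 6 October 2007.
The period was tolled for 408 days by the written tolling agreement (29 December 2006 to 10 February 2008), pushing the deadline to 17 November 2008.
Nothing else in the chronology tolls or restarts the period.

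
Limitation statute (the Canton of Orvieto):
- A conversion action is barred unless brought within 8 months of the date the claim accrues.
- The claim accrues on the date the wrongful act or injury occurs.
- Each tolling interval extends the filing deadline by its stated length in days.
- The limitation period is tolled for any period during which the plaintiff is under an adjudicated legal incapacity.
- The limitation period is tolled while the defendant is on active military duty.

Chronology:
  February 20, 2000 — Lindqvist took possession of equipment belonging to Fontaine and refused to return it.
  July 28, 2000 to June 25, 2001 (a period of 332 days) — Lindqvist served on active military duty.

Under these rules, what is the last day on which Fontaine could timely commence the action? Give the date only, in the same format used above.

The claim accrued on February 20, 2000, the date of the act.
Adding the 8 months base period to February 20, 2000 gives a deadline of October 20, 2000, before any tolling.
Because the defendant's active military service ran from July 28, 2000 to June 25, 2001, the deadline is extended by 332 days to September 17, 2001.

September 17, 2001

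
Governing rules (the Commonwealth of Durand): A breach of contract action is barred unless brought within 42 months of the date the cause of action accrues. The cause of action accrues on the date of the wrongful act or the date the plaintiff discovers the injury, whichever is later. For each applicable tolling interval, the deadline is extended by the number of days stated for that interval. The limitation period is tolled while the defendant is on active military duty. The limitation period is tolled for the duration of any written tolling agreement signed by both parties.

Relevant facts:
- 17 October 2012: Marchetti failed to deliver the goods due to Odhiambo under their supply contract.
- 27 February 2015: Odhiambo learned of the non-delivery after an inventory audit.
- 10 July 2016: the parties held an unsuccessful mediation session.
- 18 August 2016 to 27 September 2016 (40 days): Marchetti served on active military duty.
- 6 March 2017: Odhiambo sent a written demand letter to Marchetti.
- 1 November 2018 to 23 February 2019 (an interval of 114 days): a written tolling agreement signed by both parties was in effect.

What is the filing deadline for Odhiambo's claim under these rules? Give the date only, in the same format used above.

Because discovery on 27 February 2015 post-dates the 17 October 2012 act, accrual under the later-of rule falls on 27 February 2015.
42 months from 27 February 2015 is 27 August 2018.
The defendant's active military service from 18 August 2016 to 27 September 2016 tolled the period for 40 days, extending the deadline to 6 October 2018.
The written tolling agreement from 1 November 2018 to 23 February 2019 began after the period had already run on 6 October 2018, so it has no tolling effect.
None of the other events listed affects the running of the period under the stated rules.

6 October 2018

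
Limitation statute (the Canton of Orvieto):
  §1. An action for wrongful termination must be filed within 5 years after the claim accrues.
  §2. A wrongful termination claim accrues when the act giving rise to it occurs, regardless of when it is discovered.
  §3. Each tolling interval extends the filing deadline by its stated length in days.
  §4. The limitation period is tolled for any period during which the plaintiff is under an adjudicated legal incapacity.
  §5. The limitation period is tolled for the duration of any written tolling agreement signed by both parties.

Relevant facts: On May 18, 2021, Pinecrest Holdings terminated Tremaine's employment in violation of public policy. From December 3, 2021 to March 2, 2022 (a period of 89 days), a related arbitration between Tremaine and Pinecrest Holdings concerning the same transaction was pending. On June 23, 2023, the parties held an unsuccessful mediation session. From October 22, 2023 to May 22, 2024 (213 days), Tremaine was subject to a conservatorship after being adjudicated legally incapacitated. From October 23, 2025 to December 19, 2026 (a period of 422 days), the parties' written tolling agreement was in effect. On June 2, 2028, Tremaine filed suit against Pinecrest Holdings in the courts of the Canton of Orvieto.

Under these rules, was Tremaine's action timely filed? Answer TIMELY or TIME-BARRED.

The claim accrued on May 18, 2021, when the wrongful act occurred.
5 years from May 18, 2021 is May 18, 2026.
The period was tolled for 213 days by the plaintiff's legal incapacity (October 22, 2023 to May 22, 2024), pushing the deadline to December 17, 2026.
Because the written tolling agreement ran from October 23, 2025 to December 19, 2026, the deadline is extended by 422 days to February 12, 2028.
The pending related arbitration from December 3, 2021 to March 2, 2022 does not toll the period, because no stated rule makes a pending arbitration a tolling event.
None of the other events listed affects the running of the period under the stated rules.
The June 2, 2028 filing falls after the February 12, 2028 deadline; the claim is time-barred.

TIME-BARRED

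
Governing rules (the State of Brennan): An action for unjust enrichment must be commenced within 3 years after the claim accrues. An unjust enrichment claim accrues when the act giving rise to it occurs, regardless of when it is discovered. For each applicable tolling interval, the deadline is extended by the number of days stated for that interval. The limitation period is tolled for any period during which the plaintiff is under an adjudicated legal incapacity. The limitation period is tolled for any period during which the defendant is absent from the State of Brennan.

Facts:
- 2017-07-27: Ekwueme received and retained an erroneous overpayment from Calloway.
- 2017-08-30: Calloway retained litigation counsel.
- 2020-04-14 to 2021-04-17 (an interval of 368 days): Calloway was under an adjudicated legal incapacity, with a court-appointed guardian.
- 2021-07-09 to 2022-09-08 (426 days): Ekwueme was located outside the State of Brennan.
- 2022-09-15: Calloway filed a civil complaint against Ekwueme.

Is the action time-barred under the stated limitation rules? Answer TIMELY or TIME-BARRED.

TIMELY

The claim accrued on 2017-07-27, when the wrongful act occurred.
The untolled deadline — 3 years after 2017-07-27 — is 2020-07-27.
Because the plaintiff's legal incapacity ran from 2020-04-14 to 2021-04-17, the deadline is extended by 368 days to 2021-07-30.
The defendant's absence from the jurisdiction from 2021-07-09 to 2022-09-08 tolled the period for 426 days, extending the deadline to 2022-09-29.
None of the other events listed affects the running of the period under the stated rules.
The 2022-09-15 filing precedes the 2022-09-29 deadline; the claim is timely.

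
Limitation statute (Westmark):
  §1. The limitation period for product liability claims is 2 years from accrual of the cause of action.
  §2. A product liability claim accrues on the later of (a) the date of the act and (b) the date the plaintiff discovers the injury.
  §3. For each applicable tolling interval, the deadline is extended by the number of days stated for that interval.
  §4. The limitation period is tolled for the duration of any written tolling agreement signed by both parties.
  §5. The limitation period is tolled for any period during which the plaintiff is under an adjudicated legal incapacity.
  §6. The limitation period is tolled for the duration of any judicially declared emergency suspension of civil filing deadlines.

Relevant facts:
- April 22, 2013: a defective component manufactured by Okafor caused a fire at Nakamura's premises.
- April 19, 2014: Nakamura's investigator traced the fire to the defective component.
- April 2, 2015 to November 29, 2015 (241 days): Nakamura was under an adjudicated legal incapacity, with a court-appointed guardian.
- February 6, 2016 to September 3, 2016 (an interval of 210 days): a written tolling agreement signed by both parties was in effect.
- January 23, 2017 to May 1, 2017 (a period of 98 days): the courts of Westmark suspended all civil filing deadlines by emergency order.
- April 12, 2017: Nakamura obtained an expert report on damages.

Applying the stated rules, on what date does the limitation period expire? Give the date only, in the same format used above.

October 20, 2017

The claim accrued on April 19, 2014 — the later of the April 22, 2013 act and the April 19, 2014 discovery.
The untolled deadline — 2 years after April 19, 2014 — is April 19, 2016.
Because the plaintiff's legal incapacity ran from April 2, 2015 to November 29, 2015, the deadline is extended by 241 days to December 16, 2016.
The written tolling agreement from February 6, 2016 to September 3, 2016 tolled the period for 210 days, extending the deadline to July 14, 2017.
The period was tolled for 98 days by the emergency suspension of filing deadlines (January 23, 2017 to May 1, 2017), pushing the deadline to October 20, 2017.
Nothing else in the chronology tolls or restarts the period.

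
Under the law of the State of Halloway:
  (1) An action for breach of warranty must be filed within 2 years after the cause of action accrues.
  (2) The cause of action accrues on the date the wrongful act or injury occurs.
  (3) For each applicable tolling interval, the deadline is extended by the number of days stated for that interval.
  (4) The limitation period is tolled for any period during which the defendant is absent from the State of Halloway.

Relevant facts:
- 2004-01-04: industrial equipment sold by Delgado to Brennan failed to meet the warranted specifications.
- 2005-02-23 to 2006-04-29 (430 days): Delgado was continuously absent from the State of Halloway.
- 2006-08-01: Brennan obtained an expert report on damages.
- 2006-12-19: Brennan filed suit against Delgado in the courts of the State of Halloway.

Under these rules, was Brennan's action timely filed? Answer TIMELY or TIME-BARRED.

The limitation period began to run on 2004-01-04.
2 years from 2004-01-04 is 2006-01-04.
The defendant's absence from the jurisdiction from 2005-02-23 to 2006-04-29 tolled the period for 430 days, extending the deadline to 2007-03-10.
Nothing else in the chronology tolls or restarts the period.
Filing on 2006-12-19 beat the 2007-03-10 deadline — the action is timely.

TIMELY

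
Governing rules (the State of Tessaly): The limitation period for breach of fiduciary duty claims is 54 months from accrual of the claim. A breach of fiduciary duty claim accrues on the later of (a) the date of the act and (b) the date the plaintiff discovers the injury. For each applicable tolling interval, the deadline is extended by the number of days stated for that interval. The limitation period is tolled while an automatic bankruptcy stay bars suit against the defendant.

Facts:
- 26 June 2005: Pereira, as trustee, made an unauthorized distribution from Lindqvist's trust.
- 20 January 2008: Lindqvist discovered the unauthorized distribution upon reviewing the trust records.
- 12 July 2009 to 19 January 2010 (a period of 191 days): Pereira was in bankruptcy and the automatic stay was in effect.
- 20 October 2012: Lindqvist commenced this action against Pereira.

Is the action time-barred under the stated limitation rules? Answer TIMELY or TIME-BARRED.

Because discovery on 20 January 2008 post-dates the 26 June 2005 act, accrual under the later-of rule falls on 20 January 2008.
54 months from 20 January 2008 is 20 July 2012.
The period was tolled for 191 days by the automatic bankruptcy stay (12 July 2009 to 19 January 2010), pushing the deadline to 27 January 2013.
The 20 October 2012 filing precedes the 27 January 2013 deadline; the claim is timely.

TIMELY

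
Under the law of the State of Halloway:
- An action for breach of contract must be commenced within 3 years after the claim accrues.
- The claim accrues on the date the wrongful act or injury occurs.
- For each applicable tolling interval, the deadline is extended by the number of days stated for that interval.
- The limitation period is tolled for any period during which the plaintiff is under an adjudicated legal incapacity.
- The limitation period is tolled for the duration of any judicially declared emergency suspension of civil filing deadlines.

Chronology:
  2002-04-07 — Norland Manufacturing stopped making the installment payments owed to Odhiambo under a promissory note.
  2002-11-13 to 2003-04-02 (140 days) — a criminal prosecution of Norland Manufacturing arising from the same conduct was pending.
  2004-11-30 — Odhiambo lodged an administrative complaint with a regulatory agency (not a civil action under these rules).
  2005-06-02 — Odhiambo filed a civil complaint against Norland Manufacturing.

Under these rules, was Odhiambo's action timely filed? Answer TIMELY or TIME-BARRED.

TIME-BARRED

The claim accrued on 2002-04-07, when the wrongful act occurred.
The untolled deadline — 3 years after 2002-04-07 — is 2005-04-07.
The pending criminal prosecution from 2002-11-13 to 2003-04-02 does not toll the period, because no stated rule makes a criminal prosecution a tolling event.
None of the other events listed affects the running of the period under the stated rules.
The 2005-06-02 filing falls after the 2005-04-07 deadline; the claim is time-barred.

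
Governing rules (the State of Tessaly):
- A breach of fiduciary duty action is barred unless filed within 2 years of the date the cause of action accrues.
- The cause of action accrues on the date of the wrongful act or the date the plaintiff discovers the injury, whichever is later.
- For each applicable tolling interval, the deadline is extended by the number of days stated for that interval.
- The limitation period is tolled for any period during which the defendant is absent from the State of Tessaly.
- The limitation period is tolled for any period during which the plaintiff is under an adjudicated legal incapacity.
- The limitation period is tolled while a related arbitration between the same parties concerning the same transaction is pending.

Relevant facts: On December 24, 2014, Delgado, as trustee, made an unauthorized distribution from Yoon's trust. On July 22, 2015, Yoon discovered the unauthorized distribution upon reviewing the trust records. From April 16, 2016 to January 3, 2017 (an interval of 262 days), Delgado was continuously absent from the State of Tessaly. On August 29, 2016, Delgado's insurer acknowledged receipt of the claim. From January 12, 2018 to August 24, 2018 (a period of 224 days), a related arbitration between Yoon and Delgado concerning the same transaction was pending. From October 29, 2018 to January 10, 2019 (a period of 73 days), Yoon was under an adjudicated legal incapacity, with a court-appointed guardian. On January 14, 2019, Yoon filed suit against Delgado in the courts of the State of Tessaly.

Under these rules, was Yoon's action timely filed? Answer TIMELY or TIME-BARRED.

Taking the later of the act (December 24, 2014) and discovery (July 22, 2015), the claim accrued on July 22, 2015.
The untolled deadline — 2 years after July 22, 2015 — is July 22, 2017.
The period was tolled for 262 days by the defendant's absence from the jurisdiction (April 16, 2016 to January 3, 2017), pushing the deadline to April 10, 2018.
The period was tolled for 224 days by the pending related arbitration (January 12, 2018 to August 24, 2018), pushing the deadline to November 20, 2018.
Because the plaintiff's legal incapacity ran from October 29, 2018 to January 10, 2019, the deadline is extended by 73 days to February 1, 2019.
Nothing else in the chronology tolls or restarts the period.
Yoon filed on January 14, 2019, before the February 1, 2019 deadline, so the action is timely.

TIMELY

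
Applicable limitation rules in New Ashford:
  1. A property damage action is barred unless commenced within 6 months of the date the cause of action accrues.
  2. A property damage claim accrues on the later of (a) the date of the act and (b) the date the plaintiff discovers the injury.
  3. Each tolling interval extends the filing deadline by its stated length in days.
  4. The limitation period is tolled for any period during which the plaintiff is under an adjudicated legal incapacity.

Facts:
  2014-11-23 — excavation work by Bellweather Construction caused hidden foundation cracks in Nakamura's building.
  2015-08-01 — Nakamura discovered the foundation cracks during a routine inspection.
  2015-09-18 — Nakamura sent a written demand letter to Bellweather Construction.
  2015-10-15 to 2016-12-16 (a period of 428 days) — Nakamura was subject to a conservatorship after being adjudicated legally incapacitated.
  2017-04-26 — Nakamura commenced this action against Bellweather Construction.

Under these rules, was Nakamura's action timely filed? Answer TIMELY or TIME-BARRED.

TIME-BARRED

The claim accrued on 2015-08-01 — the later of the 2014-11-23 act and the 2015-08-01 discovery.
The untolled deadline — 6 months after 2015-08-01 — is 2016-02-01.
The period was tolled for 428 days by the plaintiff's legal incapacity (2015-10-15 to 2016-12-16), pushing the deadline to 2017-04-04.
None of the other events listed affects the running of the period under the stated rules.
Filing on 2017-04-26 missed the 2017-04-04 deadline — the action is time-barred.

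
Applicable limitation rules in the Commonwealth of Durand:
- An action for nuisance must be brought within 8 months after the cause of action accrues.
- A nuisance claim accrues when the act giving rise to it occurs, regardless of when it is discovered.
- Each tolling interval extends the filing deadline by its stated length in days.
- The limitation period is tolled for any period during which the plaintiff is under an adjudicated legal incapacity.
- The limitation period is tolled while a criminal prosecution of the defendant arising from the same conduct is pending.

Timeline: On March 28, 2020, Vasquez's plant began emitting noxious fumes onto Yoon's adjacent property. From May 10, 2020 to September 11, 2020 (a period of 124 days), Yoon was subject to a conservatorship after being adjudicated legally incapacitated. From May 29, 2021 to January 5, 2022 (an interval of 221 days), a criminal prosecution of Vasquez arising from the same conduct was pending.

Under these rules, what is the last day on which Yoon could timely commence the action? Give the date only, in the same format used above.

April 1, 2021

The limitation period began to run on March 28, 2020.
The untolled deadline — 8 months after March 28, 2020 — is November 28, 2020.
Because the plaintiff's legal incapacity ran from May 10, 2020 to September 11, 2020, the deadline is extended by 124 days to April 1, 2021.
The pending criminal prosecution from May 29, 2021 to January 5, 2022 began after the period had already run on April 1, 2021, so it has no tolling effect.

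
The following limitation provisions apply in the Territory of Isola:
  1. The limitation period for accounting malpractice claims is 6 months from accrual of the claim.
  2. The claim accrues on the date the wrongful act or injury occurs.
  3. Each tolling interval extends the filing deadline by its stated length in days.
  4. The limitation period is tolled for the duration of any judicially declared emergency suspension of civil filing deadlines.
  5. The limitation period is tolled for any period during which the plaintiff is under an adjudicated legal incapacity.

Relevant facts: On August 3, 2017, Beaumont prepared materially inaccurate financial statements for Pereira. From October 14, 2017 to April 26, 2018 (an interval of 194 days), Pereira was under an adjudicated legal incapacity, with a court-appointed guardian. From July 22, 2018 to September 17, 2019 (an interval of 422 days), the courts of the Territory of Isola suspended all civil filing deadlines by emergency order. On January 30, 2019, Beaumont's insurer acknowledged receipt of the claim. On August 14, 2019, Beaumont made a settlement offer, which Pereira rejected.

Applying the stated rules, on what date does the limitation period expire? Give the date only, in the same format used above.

October 12, 2019

The claim accrued on August 3, 2017, the date of the act.
6 months from August 3, 2017 is February 3, 2018.
Because the plaintiff's legal incapacity ran from October 14, 2017 to April 26, 2018, the deadline is extended by 194 days to August 16, 2018.
The emergency suspension of filing deadlines from July 22, 2018 to September 17, 2019 tolled the period for 422 days, extending the deadline to October 12, 2019.
None of the other events listed affects the running of the period under the stated rules.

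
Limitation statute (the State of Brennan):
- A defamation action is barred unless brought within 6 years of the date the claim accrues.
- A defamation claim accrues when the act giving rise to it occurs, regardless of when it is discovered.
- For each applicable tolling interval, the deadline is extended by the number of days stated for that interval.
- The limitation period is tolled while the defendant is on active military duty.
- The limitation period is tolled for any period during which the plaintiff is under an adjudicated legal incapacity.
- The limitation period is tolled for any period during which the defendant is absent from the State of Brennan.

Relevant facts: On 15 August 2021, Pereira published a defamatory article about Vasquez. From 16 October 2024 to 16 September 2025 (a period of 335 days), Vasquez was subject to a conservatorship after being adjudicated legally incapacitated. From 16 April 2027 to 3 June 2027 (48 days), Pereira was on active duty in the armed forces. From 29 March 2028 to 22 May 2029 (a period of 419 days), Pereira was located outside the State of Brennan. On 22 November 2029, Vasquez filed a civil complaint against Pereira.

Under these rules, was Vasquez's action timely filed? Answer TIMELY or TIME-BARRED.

TIME-BARRED

The limitation period began to run on 15 August 2021.
The untolled deadline — 6 years after 15 August 2021 — is 15 August 2027.
The period was tolled for 335 days by the plaintiff's legal incapacity (16 October 2024 to 16 September 2025), pushing the deadline to 15 July 2028.
Because the defendant's active military service ran from 16 April 2027 to 3 June 2027, the deadline is extended by 48 days to 1 September 2028.
The defendant's absence from the jurisdiction from 29 March 2028 to 22 May 2029 tolled the period for 419 days, extending the deadline to 25 October 2029.
The 22 November 2029 filing falls after the 25 October 2029 deadline; the claim is time-barred.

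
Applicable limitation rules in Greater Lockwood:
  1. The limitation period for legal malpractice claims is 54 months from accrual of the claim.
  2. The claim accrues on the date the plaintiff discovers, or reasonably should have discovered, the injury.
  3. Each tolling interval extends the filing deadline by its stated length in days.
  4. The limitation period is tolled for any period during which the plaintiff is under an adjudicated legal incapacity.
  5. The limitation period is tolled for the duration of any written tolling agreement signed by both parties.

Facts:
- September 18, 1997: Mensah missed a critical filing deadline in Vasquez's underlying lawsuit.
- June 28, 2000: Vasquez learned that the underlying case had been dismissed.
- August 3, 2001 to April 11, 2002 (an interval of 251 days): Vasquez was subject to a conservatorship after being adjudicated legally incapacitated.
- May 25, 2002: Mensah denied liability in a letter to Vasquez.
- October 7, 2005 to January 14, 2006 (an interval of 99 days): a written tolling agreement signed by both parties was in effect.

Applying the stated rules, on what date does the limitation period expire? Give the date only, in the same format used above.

Accrual is tied to discovery, so the period began on June 28, 2000 rather than on September 18, 1997 when the act occurred.
Adding the 54 months base period to June 28, 2000 gives a deadline of December 28, 2004, before any tolling.
The plaintiff's legal incapacity from August 3, 2001 to April 11, 2002 tolled the period for 251 days, extending the deadline to September 5, 2005.
By the time the written tolling agreement began on October 7, 2005, the limitation period had already expired on September 5, 2005; that interval cannot revive it.
Nothing else in the chronology tolls or restarts the period.

September 5, 2005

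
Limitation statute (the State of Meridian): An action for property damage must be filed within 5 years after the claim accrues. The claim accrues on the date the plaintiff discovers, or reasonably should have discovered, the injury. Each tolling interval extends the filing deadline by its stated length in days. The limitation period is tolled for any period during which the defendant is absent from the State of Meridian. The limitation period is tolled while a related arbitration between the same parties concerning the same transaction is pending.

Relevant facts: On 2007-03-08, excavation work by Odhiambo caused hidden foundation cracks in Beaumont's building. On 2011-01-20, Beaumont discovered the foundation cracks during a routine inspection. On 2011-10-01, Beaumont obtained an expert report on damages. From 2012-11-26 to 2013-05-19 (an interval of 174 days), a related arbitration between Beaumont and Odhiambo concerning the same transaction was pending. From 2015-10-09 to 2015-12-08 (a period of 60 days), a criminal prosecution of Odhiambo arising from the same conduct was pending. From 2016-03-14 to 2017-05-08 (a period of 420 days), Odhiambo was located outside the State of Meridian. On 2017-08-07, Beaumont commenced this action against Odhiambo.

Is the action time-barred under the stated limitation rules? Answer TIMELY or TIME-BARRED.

TIMELY

Accrual is tied to discovery, so the period began on 2011-01-20 rather than on 2007-03-08 when the act occurred.
Adding the 5 years base period to 2011-01-20 gives a deadline of 2016-01-20, before any tolling.
The pending related arbitration from 2012-11-26 to 2013-05-19 tolled the period for 174 days, extending the deadline to 2016-07-12.
Because the defendant's absence from the jurisdiction ran from 2016-03-14 to 2017-05-08, the deadline is extended by 420 days to 2017-09-05.
No stated provision tolls the period for a criminal prosecution, so the interval from 2015-10-09 to 2015-12-08 has no effect on the deadline.
None of the other events listed affects the running of the period under the stated rules.
The 2017-08-07 filing precedes the 2017-09-05 deadline; the claim is timely.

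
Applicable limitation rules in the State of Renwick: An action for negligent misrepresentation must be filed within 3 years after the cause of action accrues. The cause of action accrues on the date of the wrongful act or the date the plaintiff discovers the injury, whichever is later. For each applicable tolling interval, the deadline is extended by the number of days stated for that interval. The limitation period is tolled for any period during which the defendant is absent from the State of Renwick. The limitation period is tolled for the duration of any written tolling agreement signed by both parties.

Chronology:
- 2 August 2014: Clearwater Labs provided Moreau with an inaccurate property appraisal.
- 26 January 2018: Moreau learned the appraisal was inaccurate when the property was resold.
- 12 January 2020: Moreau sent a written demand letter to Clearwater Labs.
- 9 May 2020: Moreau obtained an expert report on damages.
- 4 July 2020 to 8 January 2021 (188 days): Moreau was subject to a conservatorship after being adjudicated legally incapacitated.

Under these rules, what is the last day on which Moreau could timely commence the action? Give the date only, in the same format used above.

The claim accrued on 26 January 2018 — the later of the 2 August 2014 act and the 26 January 2018 discovery.
3 years from 26 January 2018 is 26 January 2021.
The plaintiff's legal incapacity from 4 July 2020 to 8 January 2021 does not toll the period, because no stated rule makes the plaintiff's incapacity a tolling event.
The other events in the timeline have no effect on the limitation period under the stated rules.

26 January 2021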